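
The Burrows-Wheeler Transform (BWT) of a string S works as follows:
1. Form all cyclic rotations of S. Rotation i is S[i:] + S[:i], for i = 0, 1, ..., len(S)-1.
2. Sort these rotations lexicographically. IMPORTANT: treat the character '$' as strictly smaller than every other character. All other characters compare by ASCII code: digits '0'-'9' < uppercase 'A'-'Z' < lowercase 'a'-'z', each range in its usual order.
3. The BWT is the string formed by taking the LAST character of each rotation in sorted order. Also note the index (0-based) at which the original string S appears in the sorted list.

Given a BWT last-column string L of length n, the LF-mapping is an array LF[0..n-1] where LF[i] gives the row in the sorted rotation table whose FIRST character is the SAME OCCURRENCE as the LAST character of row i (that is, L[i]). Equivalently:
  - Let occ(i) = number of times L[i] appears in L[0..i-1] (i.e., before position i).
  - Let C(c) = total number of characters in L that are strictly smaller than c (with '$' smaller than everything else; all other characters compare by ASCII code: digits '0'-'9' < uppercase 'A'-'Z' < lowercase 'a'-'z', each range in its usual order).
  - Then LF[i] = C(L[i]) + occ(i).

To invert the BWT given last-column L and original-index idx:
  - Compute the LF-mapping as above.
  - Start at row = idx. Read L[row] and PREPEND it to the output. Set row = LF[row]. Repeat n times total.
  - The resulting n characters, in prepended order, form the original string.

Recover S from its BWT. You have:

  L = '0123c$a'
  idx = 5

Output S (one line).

Answer: ac3210$

Derivation:
LF mapping: 1 2 3 4 6 0 5
Walk LF starting at row 5, prepending L[row]:
  step 1: row=5, L[5]='$', prepend. Next row=LF[5]=0
  step 2: row=0, L[0]='0', prepend. Next row=LF[0]=1
  step 3: row=1, L[1]='1', prepend. Next row=LF[1]=2
  step 4: row=2, L[2]='2', prepend. Next row=LF[2]=3
  step 5: row=3, L[3]='3', prepend. Next row=LF[3]=4
  step 6: row=4, L[4]='c', prepend. Next row=LF[4]=6
  step 7: row=6, L[6]='a', prepend. Next row=LF[6]=5
Reversed output: ac3210$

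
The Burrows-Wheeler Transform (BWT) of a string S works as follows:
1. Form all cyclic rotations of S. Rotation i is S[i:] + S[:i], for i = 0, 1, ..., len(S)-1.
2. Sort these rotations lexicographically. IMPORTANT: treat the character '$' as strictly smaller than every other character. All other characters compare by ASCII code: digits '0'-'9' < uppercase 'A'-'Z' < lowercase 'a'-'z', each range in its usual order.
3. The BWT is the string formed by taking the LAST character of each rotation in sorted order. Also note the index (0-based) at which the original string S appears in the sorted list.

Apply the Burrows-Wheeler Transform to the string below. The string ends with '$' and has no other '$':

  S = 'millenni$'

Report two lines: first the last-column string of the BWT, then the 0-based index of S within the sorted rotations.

All 9 rotations (rotation i = S[i:]+S[:i]):
  rot[0] = millenni$
  rot[1] = illenni$m
  rot[2] = llenni$mi
  rot[3] = lenni$mil
  rot[4] = enni$mill
  rot[5] = nni$mille
  rot[6] = ni$millen
  rot[7] = i$millenn
  rot[8] = $millenni
Sorted (with $ < everything):
  sorted[0] = $millenni  (last char: 'i')
  sorted[1] = enni$mill  (last char: 'l')
  sorted[2] = i$millenn  (last char: 'n')
  sorted[3] = illenni$m  (last char: 'm')
  sorted[4] = lenni$mil  (last char: 'l')
  sorted[5] = llenni$mi  (last char: 'i')
  sorted[6] = millenni$  (last char: '$')
  sorted[7] = ni$millen  (last char: 'n')
  sorted[8] = nni$mille  (last char: 'e')
Last column: ilnmli$ne
Original string S is at sorted index 6

Answer: ilnmli$ne
6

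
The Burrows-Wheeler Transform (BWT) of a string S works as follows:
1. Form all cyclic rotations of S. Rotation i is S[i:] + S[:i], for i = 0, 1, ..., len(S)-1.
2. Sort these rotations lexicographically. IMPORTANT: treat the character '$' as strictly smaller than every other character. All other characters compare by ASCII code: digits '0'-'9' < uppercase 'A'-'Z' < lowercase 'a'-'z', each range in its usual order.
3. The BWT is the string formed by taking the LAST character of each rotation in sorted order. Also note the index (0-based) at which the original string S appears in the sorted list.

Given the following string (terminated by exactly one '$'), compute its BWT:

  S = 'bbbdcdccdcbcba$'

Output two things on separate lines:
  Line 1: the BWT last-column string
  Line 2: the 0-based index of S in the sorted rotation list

Answer: abc$bcbbddcdccb
3

Derivation:
All 15 rotations (rotation i = S[i:]+S[:i]):
  rot[0] = bbbdcdccdcbcba$
  rot[1] = bbdcdccdcbcba$b
  rot[2] = bdcdccdcbcba$bb
  rot[3] = dcdccdcbcba$bbb
  rot[4] = cdccdcbcba$bbbd
  rot[5] = dccdcbcba$bbbdc
  rot[6] = ccdcbcba$bbbdcd
  rot[7] = cdcbcba$bbbdcdc
  rot[8] = dcbcba$bbbdcdcc
  rot[9] = cbcba$bbbdcdccd
  rot[10] = bcba$bbbdcdccdc
  rot[11] = cba$bbbdcdccdcb
  rot[12] = ba$bbbdcdccdcbc
  rot[13] = a$bbbdcdccdcbcb
  rot[14] = $bbbdcdccdcbcba
Sorted (with $ < everything):
  sorted[0] = $bbbdcdccdcbcba  (last char: 'a')
  sorted[1] = a$bbbdcdccdcbcb  (last char: 'b')
  sorted[2] = ba$bbbdcdccdcbc  (last char: 'c')
  sorted[3] = bbbdcdccdcbcba$  (last char: '$')
  sorted[4] = bbdcdccdcbcba$b  (last char: 'b')
  sorted[5] = bcba$bbbdcdccdc  (last char: 'c')
  sorted[6] = bdcdccdcbcba$bb  (last char: 'b')
  sorted[7] = cba$bbbdcdccdcb  (last char: 'b')
  sorted[8] = cbcba$bbbdcdccd  (last char: 'd')
  sorted[9] = ccdcbcba$bbbdcd  (last char: 'd')
  sorted[10] = cdcbcba$bbbdcdc  (last char: 'c')
  sorted[11] = cdccdcbcba$bbbd  (last char: 'd')
  sorted[12] = dcbcba$bbbdcdcc  (last char: 'c')
  sorted[13] = dccdcbcba$bbbdc  (last char: 'c')
  sorted[14] = dcdccdcbcba$bbb  (last char: 'b')
Last column: abc$bcbbddcdccb
Original string S is at sorted index 3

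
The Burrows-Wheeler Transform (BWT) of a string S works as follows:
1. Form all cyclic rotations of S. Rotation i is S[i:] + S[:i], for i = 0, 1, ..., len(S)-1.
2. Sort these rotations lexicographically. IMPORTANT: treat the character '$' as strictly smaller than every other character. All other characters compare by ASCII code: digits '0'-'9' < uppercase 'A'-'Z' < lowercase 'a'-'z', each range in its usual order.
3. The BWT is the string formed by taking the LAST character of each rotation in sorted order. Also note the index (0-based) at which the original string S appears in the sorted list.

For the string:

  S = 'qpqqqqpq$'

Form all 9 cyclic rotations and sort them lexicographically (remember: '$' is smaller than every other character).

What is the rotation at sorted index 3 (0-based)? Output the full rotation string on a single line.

All 9 rotations (rotation i = S[i:]+S[:i]):
  rot[0] = qpqqqqpq$
  rot[1] = pqqqqpq$q
  rot[2] = qqqqpq$qp
  rot[3] = qqqpq$qpq
  rot[4] = qqpq$qpqq
  rot[5] = qpq$qpqqq
  rot[6] = pq$qpqqqq
  rot[7] = q$qpqqqqp
  rot[8] = $qpqqqqpq
Sorted (with $ < everything):
  sorted[0] = $qpqqqqpq
  sorted[1] = pq$qpqqqq
  sorted[2] = pqqqqpq$q
  sorted[3] = q$qpqqqqp
  sorted[4] = qpq$qpqqq
  sorted[5] = qpqqqqpq$
  sorted[6] = qqpq$qpqq
  sorted[7] = qqqpq$qpq
  sorted[8] = qqqqpq$qp
sorted[3] = q$qpqqqqp

Answer: q$qpqqqqp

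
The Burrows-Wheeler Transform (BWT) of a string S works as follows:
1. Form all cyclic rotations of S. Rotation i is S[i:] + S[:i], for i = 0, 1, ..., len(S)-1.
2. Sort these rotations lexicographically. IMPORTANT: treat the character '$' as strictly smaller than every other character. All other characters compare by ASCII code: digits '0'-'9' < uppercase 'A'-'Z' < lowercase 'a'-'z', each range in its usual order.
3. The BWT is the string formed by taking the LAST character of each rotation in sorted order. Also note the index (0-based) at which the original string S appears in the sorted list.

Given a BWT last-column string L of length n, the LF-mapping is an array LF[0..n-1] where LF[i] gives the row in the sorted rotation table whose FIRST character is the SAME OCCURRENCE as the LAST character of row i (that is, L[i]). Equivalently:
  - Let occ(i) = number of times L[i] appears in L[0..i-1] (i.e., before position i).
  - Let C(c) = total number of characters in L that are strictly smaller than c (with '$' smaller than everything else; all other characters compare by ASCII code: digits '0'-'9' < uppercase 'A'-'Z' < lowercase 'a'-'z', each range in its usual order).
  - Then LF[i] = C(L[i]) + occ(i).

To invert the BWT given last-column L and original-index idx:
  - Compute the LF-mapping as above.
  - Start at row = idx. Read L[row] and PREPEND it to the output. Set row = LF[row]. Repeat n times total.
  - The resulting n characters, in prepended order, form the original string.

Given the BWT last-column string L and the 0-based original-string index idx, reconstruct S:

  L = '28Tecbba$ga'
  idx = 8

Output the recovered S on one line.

Answer: cabbageT82$

Derivation:
LF mapping: 1 2 3 9 8 6 7 4 0 10 5
Walk LF starting at row 8, prepending L[row]:
  step 1: row=8, L[8]='$', prepend. Next row=LF[8]=0
  step 2: row=0, L[0]='2', prepend. Next row=LF[0]=1
  step 3: row=1, L[1]='8', prepend. Next row=LF[1]=2
  step 4: row=2, L[2]='T', prepend. Next row=LF[2]=3
  step 5: row=3, L[3]='e', prepend. Next row=LF[3]=9
  step 6: row=9, L[9]='g', prepend. Next row=LF[9]=10
  step 7: row=10, L[10]='a', prepend. Next row=LF[10]=5
  step 8: row=5, L[5]='b', prepend. Next row=LF[5]=6
  step 9: row=6, L[6]='b', prepend. Next row=LF[6]=7
  step 10: row=7, L[7]='a', prepend. Next row=LF[7]=4
  step 11: row=4, L[4]='c', prepend. Next row=LF[4]=8
Reversed output: cabbageT82$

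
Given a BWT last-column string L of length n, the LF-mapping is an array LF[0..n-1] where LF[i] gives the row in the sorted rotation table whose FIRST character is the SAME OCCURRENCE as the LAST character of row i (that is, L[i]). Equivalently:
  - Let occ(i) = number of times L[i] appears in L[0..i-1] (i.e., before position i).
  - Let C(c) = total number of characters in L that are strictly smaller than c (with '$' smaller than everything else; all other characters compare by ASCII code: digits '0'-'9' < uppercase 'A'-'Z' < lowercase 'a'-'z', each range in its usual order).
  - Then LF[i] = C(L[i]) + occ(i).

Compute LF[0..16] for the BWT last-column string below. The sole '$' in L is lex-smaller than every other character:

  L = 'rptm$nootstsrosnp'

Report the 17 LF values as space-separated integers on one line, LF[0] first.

Char counts: '$':1, 'm':1, 'n':2, 'o':3, 'p':2, 'r':2, 's':3, 't':3
C (first-col start): C('$')=0, C('m')=1, C('n')=2, C('o')=4, C('p')=7, C('r')=9, C('s')=11, C('t')=14
L[0]='r': occ=0, LF[0]=C('r')+0=9+0=9
L[1]='p': occ=0, LF[1]=C('p')+0=7+0=7
L[2]='t': occ=0, LF[2]=C('t')+0=14+0=14
L[3]='m': occ=0, LF[3]=C('m')+0=1+0=1
L[4]='$': occ=0, LF[4]=C('$')+0=0+0=0
L[5]='n': occ=0, LF[5]=C('n')+0=2+0=2
L[6]='o': occ=0, LF[6]=C('o')+0=4+0=4
L[7]='o': occ=1, LF[7]=C('o')+1=4+1=5
L[8]='t': occ=1, LF[8]=C('t')+1=14+1=15
L[9]='s': occ=0, LF[9]=C('s')+0=11+0=11
L[10]='t': occ=2, LF[10]=C('t')+2=14+2=16
L[11]='s': occ=1, LF[11]=C('s')+1=11+1=12
L[12]='r': occ=1, LF[12]=C('r')+1=9+1=10
L[13]='o': occ=2, LF[13]=C('o')+2=4+2=6
L[14]='s': occ=2, LF[14]=C('s')+2=11+2=13
L[15]='n': occ=1, LF[15]=C('n')+1=2+1=3
L[16]='p': occ=1, LF[16]=C('p')+1=7+1=8

Answer: 9 7 14 1 0 2 4 5 15 11 16 12 10 6 13 3 8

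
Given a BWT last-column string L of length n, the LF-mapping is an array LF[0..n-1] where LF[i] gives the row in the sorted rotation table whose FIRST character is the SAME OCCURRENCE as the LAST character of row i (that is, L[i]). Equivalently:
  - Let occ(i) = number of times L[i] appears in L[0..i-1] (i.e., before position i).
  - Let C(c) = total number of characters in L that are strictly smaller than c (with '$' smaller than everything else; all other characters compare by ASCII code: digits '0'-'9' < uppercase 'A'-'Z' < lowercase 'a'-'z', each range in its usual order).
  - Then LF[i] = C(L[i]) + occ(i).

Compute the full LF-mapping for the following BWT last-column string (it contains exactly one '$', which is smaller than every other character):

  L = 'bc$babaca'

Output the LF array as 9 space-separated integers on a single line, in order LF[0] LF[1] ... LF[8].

Char counts: '$':1, 'a':3, 'b':3, 'c':2
C (first-col start): C('$')=0, C('a')=1, C('b')=4, C('c')=7
L[0]='b': occ=0, LF[0]=C('b')+0=4+0=4
L[1]='c': occ=0, LF[1]=C('c')+0=7+0=7
L[2]='$': occ=0, LF[2]=C('$')+0=0+0=0
L[3]='b': occ=1, LF[3]=C('b')+1=4+1=5
L[4]='a': occ=0, LF[4]=C('a')+0=1+0=1
L[5]='b': occ=2, LF[5]=C('b')+2=4+2=6
L[6]='a': occ=1, LF[6]=C('a')+1=1+1=2
L[7]='c': occ=1, LF[7]=C('c')+1=7+1=8
L[8]='a': occ=2, LF[8]=C('a')+2=1+2=3

Answer: 4 7 0 5 1 6 2 8 3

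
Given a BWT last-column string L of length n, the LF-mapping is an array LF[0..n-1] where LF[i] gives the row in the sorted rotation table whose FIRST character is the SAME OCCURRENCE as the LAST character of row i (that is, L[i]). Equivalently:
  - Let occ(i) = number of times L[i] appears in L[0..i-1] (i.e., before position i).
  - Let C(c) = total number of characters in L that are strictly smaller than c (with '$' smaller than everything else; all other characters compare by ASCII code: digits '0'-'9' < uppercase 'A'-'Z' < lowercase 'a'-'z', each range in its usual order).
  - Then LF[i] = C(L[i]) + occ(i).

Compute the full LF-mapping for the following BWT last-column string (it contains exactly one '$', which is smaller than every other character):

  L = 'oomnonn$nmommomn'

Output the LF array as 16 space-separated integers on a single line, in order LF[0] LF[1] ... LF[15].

Char counts: '$':1, 'm':5, 'n':5, 'o':5
C (first-col start): C('$')=0, C('m')=1, C('n')=6, C('o')=11
L[0]='o': occ=0, LF[0]=C('o')+0=11+0=11
L[1]='o': occ=1, LF[1]=C('o')+1=11+1=12
L[2]='m': occ=0, LF[2]=C('m')+0=1+0=1
L[3]='n': occ=0, LF[3]=C('n')+0=6+0=6
L[4]='o': occ=2, LF[4]=C('o')+2=11+2=13
L[5]='n': occ=1, LF[5]=C('n')+1=6+1=7
L[6]='n': occ=2, LF[6]=C('n')+2=6+2=8
L[7]='$': occ=0, LF[7]=C('$')+0=0+0=0
L[8]='n': occ=3, LF[8]=C('n')+3=6+3=9
L[9]='m': occ=1, LF[9]=C('m')+1=1+1=2
L[10]='o': occ=3, LF[10]=C('o')+3=11+3=14
L[11]='m': occ=2, LF[11]=C('m')+2=1+2=3
L[12]='m': occ=3, LF[12]=C('m')+3=1+3=4
L[13]='o': occ=4, LF[13]=C('o')+4=11+4=15
L[14]='m': occ=4, LF[14]=C('m')+4=1+4=5
L[15]='n': occ=4, LF[15]=C('n')+4=6+4=10

Answer: 11 12 1 6 13 7 8 0 9 2 14 3 4 15 5 10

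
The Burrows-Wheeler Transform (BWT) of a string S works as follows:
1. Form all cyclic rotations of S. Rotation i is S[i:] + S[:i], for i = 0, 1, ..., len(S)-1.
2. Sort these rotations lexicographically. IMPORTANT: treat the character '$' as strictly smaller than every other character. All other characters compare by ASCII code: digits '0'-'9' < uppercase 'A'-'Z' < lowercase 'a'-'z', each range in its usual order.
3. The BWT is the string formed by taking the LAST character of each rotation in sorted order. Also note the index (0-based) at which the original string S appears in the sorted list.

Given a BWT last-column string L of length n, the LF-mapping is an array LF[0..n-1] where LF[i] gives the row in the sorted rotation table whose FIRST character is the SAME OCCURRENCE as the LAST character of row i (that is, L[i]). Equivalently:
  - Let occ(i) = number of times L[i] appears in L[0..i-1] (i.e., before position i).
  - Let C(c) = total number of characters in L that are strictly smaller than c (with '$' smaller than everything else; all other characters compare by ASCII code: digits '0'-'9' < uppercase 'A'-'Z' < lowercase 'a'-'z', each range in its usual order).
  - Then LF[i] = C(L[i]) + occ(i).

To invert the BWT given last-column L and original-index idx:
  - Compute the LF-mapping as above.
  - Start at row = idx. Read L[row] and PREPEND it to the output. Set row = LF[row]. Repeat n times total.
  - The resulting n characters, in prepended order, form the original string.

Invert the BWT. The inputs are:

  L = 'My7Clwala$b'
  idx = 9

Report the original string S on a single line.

LF mapping: 3 10 1 2 7 9 4 8 5 0 6
Walk LF starting at row 9, prepending L[row]:
  step 1: row=9, L[9]='$', prepend. Next row=LF[9]=0
  step 2: row=0, L[0]='M', prepend. Next row=LF[0]=3
  step 3: row=3, L[3]='C', prepend. Next row=LF[3]=2
  step 4: row=2, L[2]='7', prepend. Next row=LF[2]=1
  step 5: row=1, L[1]='y', prepend. Next row=LF[1]=10
  step 6: row=10, L[10]='b', prepend. Next row=LF[10]=6
  step 7: row=6, L[6]='a', prepend. Next row=LF[6]=4
  step 8: row=4, L[4]='l', prepend. Next row=LF[4]=7
  step 9: row=7, L[7]='l', prepend. Next row=LF[7]=8
  step 10: row=8, L[8]='a', prepend. Next row=LF[8]=5
  step 11: row=5, L[5]='w', prepend. Next row=LF[5]=9
Reversed output: wallaby7CM$

Answer: wallaby7CM$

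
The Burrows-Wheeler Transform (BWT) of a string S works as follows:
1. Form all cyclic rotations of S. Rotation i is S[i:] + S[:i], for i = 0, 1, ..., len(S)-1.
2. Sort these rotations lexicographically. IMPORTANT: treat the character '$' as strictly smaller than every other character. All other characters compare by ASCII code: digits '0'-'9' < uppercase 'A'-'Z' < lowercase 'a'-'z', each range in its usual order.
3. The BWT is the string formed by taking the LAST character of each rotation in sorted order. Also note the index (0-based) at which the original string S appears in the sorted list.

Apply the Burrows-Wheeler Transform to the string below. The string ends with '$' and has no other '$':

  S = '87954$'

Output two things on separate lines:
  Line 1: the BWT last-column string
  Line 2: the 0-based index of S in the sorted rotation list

All 6 rotations (rotation i = S[i:]+S[:i]):
  rot[0] = 87954$
  rot[1] = 7954$8
  rot[2] = 954$87
  rot[3] = 54$879
  rot[4] = 4$8795
  rot[5] = $87954
Sorted (with $ < everything):
  sorted[0] = $87954  (last char: '4')
  sorted[1] = 4$8795  (last char: '5')
  sorted[2] = 54$879  (last char: '9')
  sorted[3] = 7954$8  (last char: '8')
  sorted[4] = 87954$  (last char: '$')
  sorted[5] = 954$87  (last char: '7')
Last column: 4598$7
Original string S is at sorted index 4

Answer: 4598$7
4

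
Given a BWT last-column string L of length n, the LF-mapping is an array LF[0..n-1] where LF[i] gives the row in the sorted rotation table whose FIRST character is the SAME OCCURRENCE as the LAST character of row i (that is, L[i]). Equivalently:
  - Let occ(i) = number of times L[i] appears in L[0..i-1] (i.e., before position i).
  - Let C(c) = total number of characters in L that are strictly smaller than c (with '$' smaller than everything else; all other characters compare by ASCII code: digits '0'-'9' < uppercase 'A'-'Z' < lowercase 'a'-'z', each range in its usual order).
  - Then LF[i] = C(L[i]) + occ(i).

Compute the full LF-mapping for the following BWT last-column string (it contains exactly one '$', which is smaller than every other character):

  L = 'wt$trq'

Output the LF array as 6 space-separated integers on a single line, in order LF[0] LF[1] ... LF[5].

Answer: 5 3 0 4 2 1

Derivation:
Char counts: '$':1, 'q':1, 'r':1, 't':2, 'w':1
C (first-col start): C('$')=0, C('q')=1, C('r')=2, C('t')=3, C('w')=5
L[0]='w': occ=0, LF[0]=C('w')+0=5+0=5
L[1]='t': occ=0, LF[1]=C('t')+0=3+0=3
L[2]='$': occ=0, LF[2]=C('$')+0=0+0=0
L[3]='t': occ=1, LF[3]=C('t')+1=3+1=4
L[4]='r': occ=0, LF[4]=C('r')+0=2+0=2
L[5]='q': occ=0, LF[5]=C('q')+0=1+0=1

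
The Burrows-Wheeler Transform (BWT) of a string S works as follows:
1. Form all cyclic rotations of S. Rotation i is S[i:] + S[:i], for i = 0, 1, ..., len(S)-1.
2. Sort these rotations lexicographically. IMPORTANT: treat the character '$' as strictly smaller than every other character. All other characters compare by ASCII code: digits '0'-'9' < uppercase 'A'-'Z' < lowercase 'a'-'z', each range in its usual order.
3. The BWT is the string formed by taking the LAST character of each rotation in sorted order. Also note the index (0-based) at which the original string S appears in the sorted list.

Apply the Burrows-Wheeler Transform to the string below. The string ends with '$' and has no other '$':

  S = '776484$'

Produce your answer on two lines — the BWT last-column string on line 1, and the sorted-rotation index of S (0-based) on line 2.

All 7 rotations (rotation i = S[i:]+S[:i]):
  rot[0] = 776484$
  rot[1] = 76484$7
  rot[2] = 6484$77
  rot[3] = 484$776
  rot[4] = 84$7764
  rot[5] = 4$77648
  rot[6] = $776484
Sorted (with $ < everything):
  sorted[0] = $776484  (last char: '4')
  sorted[1] = 4$77648  (last char: '8')
  sorted[2] = 484$776  (last char: '6')
  sorted[3] = 6484$77  (last char: '7')
  sorted[4] = 76484$7  (last char: '7')
  sorted[5] = 776484$  (last char: '$')
  sorted[6] = 84$7764  (last char: '4')
Last column: 48677$4
Original string S is at sorted index 5

Answer: 48677$4
5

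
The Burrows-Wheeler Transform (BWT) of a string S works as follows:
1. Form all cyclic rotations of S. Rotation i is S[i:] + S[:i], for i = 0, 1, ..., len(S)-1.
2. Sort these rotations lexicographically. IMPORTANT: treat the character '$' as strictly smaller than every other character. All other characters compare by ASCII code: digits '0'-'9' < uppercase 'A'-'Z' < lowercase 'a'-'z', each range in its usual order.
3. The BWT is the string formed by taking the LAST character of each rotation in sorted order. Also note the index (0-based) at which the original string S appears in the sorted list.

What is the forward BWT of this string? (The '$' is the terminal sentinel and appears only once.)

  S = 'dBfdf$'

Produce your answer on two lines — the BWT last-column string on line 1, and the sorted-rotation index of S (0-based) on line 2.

Answer: fd$fdB
2

Derivation:
All 6 rotations (rotation i = S[i:]+S[:i]):
  rot[0] = dBfdf$
  rot[1] = Bfdf$d
  rot[2] = fdf$dB
  rot[3] = df$dBf
  rot[4] = f$dBfd
  rot[5] = $dBfdf
Sorted (with $ < everything):
  sorted[0] = $dBfdf  (last char: 'f')
  sorted[1] = Bfdf$d  (last char: 'd')
  sorted[2] = dBfdf$  (last char: '$')
  sorted[3] = df$dBf  (last char: 'f')
  sorted[4] = f$dBfd  (last char: 'd')
  sorted[5] = fdf$dB  (last char: 'B')
Last column: fd$fdB
Original string S is at sorted index 2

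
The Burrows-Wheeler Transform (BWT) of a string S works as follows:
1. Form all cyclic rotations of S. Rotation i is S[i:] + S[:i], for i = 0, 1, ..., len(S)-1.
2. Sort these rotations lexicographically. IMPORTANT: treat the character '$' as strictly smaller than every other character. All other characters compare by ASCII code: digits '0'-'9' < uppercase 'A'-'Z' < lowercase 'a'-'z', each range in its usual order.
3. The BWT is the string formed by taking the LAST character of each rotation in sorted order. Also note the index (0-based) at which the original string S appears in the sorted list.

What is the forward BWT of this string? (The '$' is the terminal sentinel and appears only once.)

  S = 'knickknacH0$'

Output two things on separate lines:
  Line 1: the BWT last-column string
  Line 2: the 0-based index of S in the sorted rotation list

Answer: 0Hcnainck$kk
9

Derivation:
All 12 rotations (rotation i = S[i:]+S[:i]):
  rot[0] = knickknacH0$
  rot[1] = nickknacH0$k
  rot[2] = ickknacH0$kn
  rot[3] = ckknacH0$kni
  rot[4] = kknacH0$knic
  rot[5] = knacH0$knick
  rot[6] = nacH0$knickk
  rot[7] = acH0$knickkn
  rot[8] = cH0$knickkna
  rot[9] = H0$knickknac
  rot[10] = 0$knickknacH
  rot[11] = $knickknacH0
Sorted (with $ < everything):
  sorted[0] = $knickknacH0  (last char: '0')
  sorted[1] = 0$knickknacH  (last char: 'H')
  sorted[2] = H0$knickknac  (last char: 'c')
  sorted[3] = acH0$knickkn  (last char: 'n')
  sorted[4] = cH0$knickkna  (last char: 'a')
  sorted[5] = ckknacH0$kni  (last char: 'i')
  sorted[6] = ickknacH0$kn  (last char: 'n')
  sorted[7] = kknacH0$knic  (last char: 'c')
  sorted[8] = knacH0$knick  (last char: 'k')
  sorted[9] = knickknacH0$  (last char: '$')
  sorted[10] = nacH0$knickk  (last char: 'k')
  sorted[11] = nickknacH0$k  (last char: 'k')
Last column: 0Hcnainck$kk
Original string S is at sorted index 9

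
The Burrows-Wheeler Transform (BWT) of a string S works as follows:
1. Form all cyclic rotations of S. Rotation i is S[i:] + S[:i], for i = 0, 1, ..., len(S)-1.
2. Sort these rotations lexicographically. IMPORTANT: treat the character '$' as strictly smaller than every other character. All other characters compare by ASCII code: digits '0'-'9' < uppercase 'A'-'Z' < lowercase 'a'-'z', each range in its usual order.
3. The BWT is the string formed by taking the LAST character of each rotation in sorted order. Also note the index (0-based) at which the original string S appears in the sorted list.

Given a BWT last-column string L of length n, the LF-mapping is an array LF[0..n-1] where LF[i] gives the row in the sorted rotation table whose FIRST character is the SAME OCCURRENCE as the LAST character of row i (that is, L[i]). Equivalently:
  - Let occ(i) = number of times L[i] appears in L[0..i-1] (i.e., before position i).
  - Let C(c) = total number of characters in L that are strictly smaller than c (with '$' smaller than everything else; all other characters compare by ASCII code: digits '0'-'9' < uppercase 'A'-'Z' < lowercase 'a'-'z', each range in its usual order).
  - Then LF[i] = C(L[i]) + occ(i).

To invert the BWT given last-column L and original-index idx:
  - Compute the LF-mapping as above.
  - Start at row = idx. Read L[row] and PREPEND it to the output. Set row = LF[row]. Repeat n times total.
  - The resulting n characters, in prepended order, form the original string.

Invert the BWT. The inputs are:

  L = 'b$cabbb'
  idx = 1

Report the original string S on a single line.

Answer: abbbcb$

Derivation:
LF mapping: 2 0 6 1 3 4 5
Walk LF starting at row 1, prepending L[row]:
  step 1: row=1, L[1]='$', prepend. Next row=LF[1]=0
  step 2: row=0, L[0]='b', prepend. Next row=LF[0]=2
  step 3: row=2, L[2]='c', prepend. Next row=LF[2]=6
  step 4: row=6, L[6]='b', prepend. Next row=LF[6]=5
  step 5: row=5, L[5]='b', prepend. Next row=LF[5]=4
  step 6: row=4, L[4]='b', prepend. Next row=LF[4]=3
  step 7: row=3, L[3]='a', prepend. Next row=LF[3]=1
Reversed output: abbbcb$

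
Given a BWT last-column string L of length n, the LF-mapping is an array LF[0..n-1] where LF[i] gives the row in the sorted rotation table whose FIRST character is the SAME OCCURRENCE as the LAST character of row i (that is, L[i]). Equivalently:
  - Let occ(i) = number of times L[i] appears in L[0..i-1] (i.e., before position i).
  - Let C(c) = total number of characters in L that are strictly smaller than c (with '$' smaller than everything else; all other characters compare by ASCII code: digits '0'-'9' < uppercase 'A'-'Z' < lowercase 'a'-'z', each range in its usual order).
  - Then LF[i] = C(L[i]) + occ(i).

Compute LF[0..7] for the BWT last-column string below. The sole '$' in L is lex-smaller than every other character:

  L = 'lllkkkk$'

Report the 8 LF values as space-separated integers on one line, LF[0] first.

Char counts: '$':1, 'k':4, 'l':3
C (first-col start): C('$')=0, C('k')=1, C('l')=5
L[0]='l': occ=0, LF[0]=C('l')+0=5+0=5
L[1]='l': occ=1, LF[1]=C('l')+1=5+1=6
L[2]='l': occ=2, LF[2]=C('l')+2=5+2=7
L[3]='k': occ=0, LF[3]=C('k')+0=1+0=1
L[4]='k': occ=1, LF[4]=C('k')+1=1+1=2
L[5]='k': occ=2, LF[5]=C('k')+2=1+2=3
L[6]='k': occ=3, LF[6]=C('k')+3=1+3=4
L[7]='$': occ=0, LF[7]=C('$')+0=0+0=0

Answer: 5 6 7 1 2 3 4 0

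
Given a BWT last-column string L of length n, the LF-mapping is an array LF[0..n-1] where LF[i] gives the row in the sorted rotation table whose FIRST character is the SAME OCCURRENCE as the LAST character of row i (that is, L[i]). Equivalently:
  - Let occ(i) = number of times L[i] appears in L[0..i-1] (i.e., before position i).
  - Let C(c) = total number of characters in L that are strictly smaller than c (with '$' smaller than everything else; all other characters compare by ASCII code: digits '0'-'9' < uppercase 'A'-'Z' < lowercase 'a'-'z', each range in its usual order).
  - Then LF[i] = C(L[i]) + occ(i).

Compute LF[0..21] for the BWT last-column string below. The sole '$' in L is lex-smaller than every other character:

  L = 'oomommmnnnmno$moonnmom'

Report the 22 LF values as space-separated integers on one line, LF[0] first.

Char counts: '$':1, 'm':8, 'n':6, 'o':7
C (first-col start): C('$')=0, C('m')=1, C('n')=9, C('o')=15
L[0]='o': occ=0, LF[0]=C('o')+0=15+0=15
L[1]='o': occ=1, LF[1]=C('o')+1=15+1=16
L[2]='m': occ=0, LF[2]=C('m')+0=1+0=1
L[3]='o': occ=2, LF[3]=C('o')+2=15+2=17
L[4]='m': occ=1, LF[4]=C('m')+1=1+1=2
L[5]='m': occ=2, LF[5]=C('m')+2=1+2=3
L[6]='m': occ=3, LF[6]=C('m')+3=1+3=4
L[7]='n': occ=0, LF[7]=C('n')+0=9+0=9
L[8]='n': occ=1, LF[8]=C('n')+1=9+1=10
L[9]='n': occ=2, LF[9]=C('n')+2=9+2=11
L[10]='m': occ=4, LF[10]=C('m')+4=1+4=5
L[11]='n': occ=3, LF[11]=C('n')+3=9+3=12
L[12]='o': occ=3, LF[12]=C('o')+3=15+3=18
L[13]='$': occ=0, LF[13]=C('$')+0=0+0=0
L[14]='m': occ=5, LF[14]=C('m')+5=1+5=6
L[15]='o': occ=4, LF[15]=C('o')+4=15+4=19
L[16]='o': occ=5, LF[16]=C('o')+5=15+5=20
L[17]='n': occ=4, LF[17]=C('n')+4=9+4=13
L[18]='n': occ=5, LF[18]=C('n')+5=9+5=14
L[19]='m': occ=6, LF[19]=C('m')+6=1+6=7
L[20]='o': occ=6, LF[20]=C('o')+6=15+6=21
L[21]='m': occ=7, LF[21]=C('m')+7=1+7=8

Answer: 15 16 1 17 2 3 4 9 10 11 5 12 18 0 6 19 20 13 14 7 21 8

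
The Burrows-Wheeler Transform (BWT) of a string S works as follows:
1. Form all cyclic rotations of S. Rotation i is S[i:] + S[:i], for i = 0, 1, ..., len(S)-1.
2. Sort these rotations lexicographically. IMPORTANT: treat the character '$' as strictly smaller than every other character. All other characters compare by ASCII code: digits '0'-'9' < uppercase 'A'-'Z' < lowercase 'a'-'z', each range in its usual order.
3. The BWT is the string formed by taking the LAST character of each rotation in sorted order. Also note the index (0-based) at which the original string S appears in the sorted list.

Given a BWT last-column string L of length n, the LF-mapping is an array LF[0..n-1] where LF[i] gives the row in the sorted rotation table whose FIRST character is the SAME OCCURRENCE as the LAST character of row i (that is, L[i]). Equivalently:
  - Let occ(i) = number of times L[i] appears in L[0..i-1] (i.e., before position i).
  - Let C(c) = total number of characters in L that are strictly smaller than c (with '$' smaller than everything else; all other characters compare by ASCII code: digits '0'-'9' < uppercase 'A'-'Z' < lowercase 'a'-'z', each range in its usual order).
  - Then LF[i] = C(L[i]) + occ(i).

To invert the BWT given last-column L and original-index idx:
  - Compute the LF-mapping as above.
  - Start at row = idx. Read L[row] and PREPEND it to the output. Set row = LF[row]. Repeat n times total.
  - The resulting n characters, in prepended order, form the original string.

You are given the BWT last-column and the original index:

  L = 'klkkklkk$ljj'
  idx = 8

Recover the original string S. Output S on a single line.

LF mapping: 3 9 4 5 6 10 7 8 0 11 1 2
Walk LF starting at row 8, prepending L[row]:
  step 1: row=8, L[8]='$', prepend. Next row=LF[8]=0
  step 2: row=0, L[0]='k', prepend. Next row=LF[0]=3
  step 3: row=3, L[3]='k', prepend. Next row=LF[3]=5
  step 4: row=5, L[5]='l', prepend. Next row=LF[5]=10
  step 5: row=10, L[10]='j', prepend. Next row=LF[10]=1
  step 6: row=1, L[1]='l', prepend. Next row=LF[1]=9
  step 7: row=9, L[9]='l', prepend. Next row=LF[9]=11
  step 8: row=11, L[11]='j', prepend. Next row=LF[11]=2
  step 9: row=2, L[2]='k', prepend. Next row=LF[2]=4
  step 10: row=4, L[4]='k', prepend. Next row=LF[4]=6
  step 11: row=6, L[6]='k', prepend. Next row=LF[6]=7
  step 12: row=7, L[7]='k', prepend. Next row=LF[7]=8
Reversed output: kkkkjlljlkk$

Answer: kkkkjlljlkk$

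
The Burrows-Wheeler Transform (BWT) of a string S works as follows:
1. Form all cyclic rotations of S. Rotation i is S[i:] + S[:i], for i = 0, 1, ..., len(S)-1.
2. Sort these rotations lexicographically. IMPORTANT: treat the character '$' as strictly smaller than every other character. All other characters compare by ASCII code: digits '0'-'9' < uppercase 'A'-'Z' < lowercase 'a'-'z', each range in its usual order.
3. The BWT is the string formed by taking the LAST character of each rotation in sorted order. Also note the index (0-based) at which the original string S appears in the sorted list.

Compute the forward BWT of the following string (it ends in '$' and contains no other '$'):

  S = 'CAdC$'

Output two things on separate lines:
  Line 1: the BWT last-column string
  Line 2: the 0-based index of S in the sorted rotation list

All 5 rotations (rotation i = S[i:]+S[:i]):
  rot[0] = CAdC$
  rot[1] = AdC$C
  rot[2] = dC$CA
  rot[3] = C$CAd
  rot[4] = $CAdC
Sorted (with $ < everything):
  sorted[0] = $CAdC  (last char: 'C')
  sorted[1] = AdC$C  (last char: 'C')
  sorted[2] = C$CAd  (last char: 'd')
  sorted[3] = CAdC$  (last char: '$')
  sorted[4] = dC$CA  (last char: 'A')
Last column: CCd$A
Original string S is at sorted index 3

Answer: CCd$A
3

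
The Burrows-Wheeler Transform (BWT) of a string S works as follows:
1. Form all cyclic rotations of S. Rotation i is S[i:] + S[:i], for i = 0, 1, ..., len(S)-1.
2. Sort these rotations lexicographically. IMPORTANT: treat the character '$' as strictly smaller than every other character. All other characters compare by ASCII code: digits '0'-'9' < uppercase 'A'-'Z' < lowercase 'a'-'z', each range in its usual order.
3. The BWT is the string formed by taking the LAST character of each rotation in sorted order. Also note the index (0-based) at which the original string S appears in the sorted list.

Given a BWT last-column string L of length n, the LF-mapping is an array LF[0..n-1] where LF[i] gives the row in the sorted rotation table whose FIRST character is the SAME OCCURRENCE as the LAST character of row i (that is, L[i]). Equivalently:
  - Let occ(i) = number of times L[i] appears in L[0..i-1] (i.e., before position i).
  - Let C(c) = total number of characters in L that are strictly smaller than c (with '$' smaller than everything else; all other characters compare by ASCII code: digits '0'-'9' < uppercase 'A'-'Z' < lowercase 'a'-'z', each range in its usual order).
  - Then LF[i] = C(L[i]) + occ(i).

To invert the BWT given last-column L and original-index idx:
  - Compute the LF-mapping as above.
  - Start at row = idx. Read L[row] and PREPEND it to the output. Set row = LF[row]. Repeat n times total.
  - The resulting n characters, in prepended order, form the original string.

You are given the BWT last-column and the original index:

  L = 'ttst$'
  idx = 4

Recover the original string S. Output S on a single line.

LF mapping: 2 3 1 4 0
Walk LF starting at row 4, prepending L[row]:
  step 1: row=4, L[4]='$', prepend. Next row=LF[4]=0
  step 2: row=0, L[0]='t', prepend. Next row=LF[0]=2
  step 3: row=2, L[2]='s', prepend. Next row=LF[2]=1
  step 4: row=1, L[1]='t', prepend. Next row=LF[1]=3
  step 5: row=3, L[3]='t', prepend. Next row=LF[3]=4
Reversed output: ttst$

Answer: ttst$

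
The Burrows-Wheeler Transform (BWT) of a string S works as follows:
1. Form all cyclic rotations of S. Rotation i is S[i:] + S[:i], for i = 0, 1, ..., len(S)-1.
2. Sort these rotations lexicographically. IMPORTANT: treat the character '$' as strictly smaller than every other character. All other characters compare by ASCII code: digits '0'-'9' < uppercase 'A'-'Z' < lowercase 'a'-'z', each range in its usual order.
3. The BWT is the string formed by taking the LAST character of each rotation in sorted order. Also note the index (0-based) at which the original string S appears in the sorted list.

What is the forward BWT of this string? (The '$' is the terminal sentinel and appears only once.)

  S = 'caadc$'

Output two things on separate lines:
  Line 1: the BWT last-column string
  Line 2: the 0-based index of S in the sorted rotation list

All 6 rotations (rotation i = S[i:]+S[:i]):
  rot[0] = caadc$
  rot[1] = aadc$c
  rot[2] = adc$ca
  rot[3] = dc$caa
  rot[4] = c$caad
  rot[5] = $caadc
Sorted (with $ < everything):
  sorted[0] = $caadc  (last char: 'c')
  sorted[1] = aadc$c  (last char: 'c')
  sorted[2] = adc$ca  (last char: 'a')
  sorted[3] = c$caad  (last char: 'd')
  sorted[4] = caadc$  (last char: '$')
  sorted[5] = dc$caa  (last char: 'a')
Last column: ccad$a
Original string S is at sorted index 4

Answer: ccad$a
4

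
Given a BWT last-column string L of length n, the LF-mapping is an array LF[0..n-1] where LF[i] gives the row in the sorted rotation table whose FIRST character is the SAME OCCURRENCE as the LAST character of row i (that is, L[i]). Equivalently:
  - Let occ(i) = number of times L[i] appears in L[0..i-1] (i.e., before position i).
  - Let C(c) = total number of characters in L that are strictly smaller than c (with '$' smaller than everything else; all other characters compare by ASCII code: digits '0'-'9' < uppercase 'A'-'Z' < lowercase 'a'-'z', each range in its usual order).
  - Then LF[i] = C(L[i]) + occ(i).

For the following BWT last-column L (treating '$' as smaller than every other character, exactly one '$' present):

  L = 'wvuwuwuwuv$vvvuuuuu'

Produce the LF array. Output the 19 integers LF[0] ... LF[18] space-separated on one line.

Char counts: '$':1, 'u':9, 'v':5, 'w':4
C (first-col start): C('$')=0, C('u')=1, C('v')=10, C('w')=15
L[0]='w': occ=0, LF[0]=C('w')+0=15+0=15
L[1]='v': occ=0, LF[1]=C('v')+0=10+0=10
L[2]='u': occ=0, LF[2]=C('u')+0=1+0=1
L[3]='w': occ=1, LF[3]=C('w')+1=15+1=16
L[4]='u': occ=1, LF[4]=C('u')+1=1+1=2
L[5]='w': occ=2, LF[5]=C('w')+2=15+2=17
L[6]='u': occ=2, LF[6]=C('u')+2=1+2=3
L[7]='w': occ=3, LF[7]=C('w')+3=15+3=18
L[8]='u': occ=3, LF[8]=C('u')+3=1+3=4
L[9]='v': occ=1, LF[9]=C('v')+1=10+1=11
L[10]='$': occ=0, LF[10]=C('$')+0=0+0=0
L[11]='v': occ=2, LF[11]=C('v')+2=10+2=12
L[12]='v': occ=3, LF[12]=C('v')+3=10+3=13
L[13]='v': occ=4, LF[13]=C('v')+4=10+4=14
L[14]='u': occ=4, LF[14]=C('u')+4=1+4=5
L[15]='u': occ=5, LF[15]=C('u')+5=1+5=6
L[16]='u': occ=6, LF[16]=C('u')+6=1+6=7
L[17]='u': occ=7, LF[17]=C('u')+7=1+7=8
L[18]='u': occ=8, LF[18]=C('u')+8=1+8=9

Answer: 15 10 1 16 2 17 3 18 4 11 0 12 13 14 5 6 7 8 9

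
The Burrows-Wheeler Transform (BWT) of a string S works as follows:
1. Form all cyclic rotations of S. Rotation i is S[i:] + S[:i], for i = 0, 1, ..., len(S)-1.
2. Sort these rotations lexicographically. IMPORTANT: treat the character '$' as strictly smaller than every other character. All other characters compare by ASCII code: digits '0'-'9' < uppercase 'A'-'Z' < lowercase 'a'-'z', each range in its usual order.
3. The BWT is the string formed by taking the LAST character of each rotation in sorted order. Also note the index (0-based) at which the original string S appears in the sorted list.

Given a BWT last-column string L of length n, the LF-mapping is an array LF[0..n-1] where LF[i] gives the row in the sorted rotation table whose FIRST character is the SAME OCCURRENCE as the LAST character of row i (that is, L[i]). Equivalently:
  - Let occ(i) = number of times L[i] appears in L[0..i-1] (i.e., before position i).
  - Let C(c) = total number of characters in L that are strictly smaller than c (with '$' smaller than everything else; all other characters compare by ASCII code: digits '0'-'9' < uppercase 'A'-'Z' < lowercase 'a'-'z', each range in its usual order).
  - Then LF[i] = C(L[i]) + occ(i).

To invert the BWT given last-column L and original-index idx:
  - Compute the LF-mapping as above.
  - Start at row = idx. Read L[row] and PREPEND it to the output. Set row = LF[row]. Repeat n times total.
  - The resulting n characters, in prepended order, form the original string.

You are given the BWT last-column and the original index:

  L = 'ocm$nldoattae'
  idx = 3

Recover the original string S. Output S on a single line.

LF mapping: 9 3 7 0 8 6 4 10 1 11 12 2 5
Walk LF starting at row 3, prepending L[row]:
  step 1: row=3, L[3]='$', prepend. Next row=LF[3]=0
  step 2: row=0, L[0]='o', prepend. Next row=LF[0]=9
  step 3: row=9, L[9]='t', prepend. Next row=LF[9]=11
  step 4: row=11, L[11]='a', prepend. Next row=LF[11]=2
  step 5: row=2, L[2]='m', prepend. Next row=LF[2]=7
  step 6: row=7, L[7]='o', prepend. Next row=LF[7]=10
  step 7: row=10, L[10]='t', prepend. Next row=LF[10]=12
  step 8: row=12, L[12]='e', prepend. Next row=LF[12]=5
  step 9: row=5, L[5]='l', prepend. Next row=LF[5]=6
  step 10: row=6, L[6]='d', prepend. Next row=LF[6]=4
  step 11: row=4, L[4]='n', prepend. Next row=LF[4]=8
  step 12: row=8, L[8]='a', prepend. Next row=LF[8]=1
  step 13: row=1, L[1]='c', prepend. Next row=LF[1]=3
Reversed output: candletomato$

Answer: candletomato$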